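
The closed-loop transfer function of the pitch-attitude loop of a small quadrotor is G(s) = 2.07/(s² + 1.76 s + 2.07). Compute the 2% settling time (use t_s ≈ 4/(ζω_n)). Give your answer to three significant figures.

Comparing the denominator to s² + 2ζω_n s + ω_n²: ω_n = √2.07 = 1.44 rad/s, and 2ζω_n = 1.76 so ζ = 1.76/(2·1.44) = 0.612.
t_s ≈ 4/(ζω_n) = 4/(0.612·1.44) = 4.55 s.

t_s ≈ 4.55 s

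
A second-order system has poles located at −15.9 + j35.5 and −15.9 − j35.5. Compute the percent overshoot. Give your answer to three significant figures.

%OS ≈ 24.5%

|pole| = ω_n = √(15.9² + 35.5²) = 38.9 rad/s; ζ = cos θ = σ/ω_n = 0.409.
%OS = 100·exp(−πζ/√(1−ζ²)) = 24.5%.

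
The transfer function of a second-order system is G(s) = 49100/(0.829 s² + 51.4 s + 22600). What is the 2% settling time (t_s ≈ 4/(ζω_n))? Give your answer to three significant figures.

t_s ≈ 0.129 s

Dividing through by 0.829: denominator becomes s² + 62.00 s + 27260.
So ω_n = √27260 = 165 rad/s and ζ = 62.00/(2·165) = 0.188.
t_s ≈ 4/(ζω_n) = 0.129 s.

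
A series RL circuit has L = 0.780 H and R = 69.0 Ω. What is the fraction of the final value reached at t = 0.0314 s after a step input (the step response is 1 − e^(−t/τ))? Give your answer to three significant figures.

τ = L/R = 0.780/69.0 = 0.0113 s.
y(t)/y_∞ = 1 − e^(−t/τ) = 1 − e^(−0.0314/0.0113) = 1 − e^(−2.78) = 0.938.

y/y_∞ ≈ 0.938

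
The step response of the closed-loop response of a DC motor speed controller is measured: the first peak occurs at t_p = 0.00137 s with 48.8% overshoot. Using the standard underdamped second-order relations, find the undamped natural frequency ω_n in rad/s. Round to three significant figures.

ω_n ≈ 2350 rad/s

The overshoot fixes ζ = −ln(OS)/√(π²+ln²(OS)) = 0.223.
From t_p = π/ω_d, ω_d = π/0.00137 = 2290 rad/s, so ω_n = ω_d/√(1−ζ²) = 2350 rad/s.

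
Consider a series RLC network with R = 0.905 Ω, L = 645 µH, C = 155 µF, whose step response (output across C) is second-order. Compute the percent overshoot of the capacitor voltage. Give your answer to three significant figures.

For a series RLC circuit (capacitor voltage as output), ω_n = 1/√(LC) = 1/√(645 µH · 155 µF) = 3160 rad/s.
ζ = (R/2)·√(C/L) = (0.905/2)·√(155 µF/645 µH) = 0.222.
%OS = 100·exp(−πζ/√(1−ζ²)) = 48.9%.

%OS ≈ 48.9%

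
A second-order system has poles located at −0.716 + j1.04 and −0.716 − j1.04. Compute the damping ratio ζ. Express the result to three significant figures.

With σ = 0.716, ω_d = 1.04: ω_n = √(σ²+ω_d²) = 1.26 rad/s, ζ = σ/ω_n = 0.567.

ζ ≈ 0.567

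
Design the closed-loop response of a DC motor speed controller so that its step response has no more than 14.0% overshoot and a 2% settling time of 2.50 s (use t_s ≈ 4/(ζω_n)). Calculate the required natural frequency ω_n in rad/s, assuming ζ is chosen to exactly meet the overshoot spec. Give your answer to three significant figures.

Inverting the overshoot relation: ζ = |ln 0.140|/√(π² + ln²0.140) = 0.531.
Then ω_n = 4/(ζ t_s) = 4/(0.531 × 2.50) = 3.02 rad/s.

ω_n ≈ 3.02 rad/s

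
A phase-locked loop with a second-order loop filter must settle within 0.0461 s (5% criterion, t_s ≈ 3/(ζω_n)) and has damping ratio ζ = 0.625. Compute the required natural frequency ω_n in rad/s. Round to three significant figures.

Rearranging t_s ≈ 3/(ζω_n) gives ω_n = 3/(ζ·t_s) = 3/(0.625 × 0.0461) = 104 rad/s.

ω_n ≈ 104 rad/s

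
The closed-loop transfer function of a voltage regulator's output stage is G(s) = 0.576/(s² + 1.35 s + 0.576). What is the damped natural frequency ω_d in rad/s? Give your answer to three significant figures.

ω_d ≈ 0.347 rad/s

ω_n = √0.576 = 0.759 rad/s; ζ = 1.35/(2·0.759) = 0.889.
The damped frequency ω_d = ω_n√(1−ζ²) = 0.347 rad/s.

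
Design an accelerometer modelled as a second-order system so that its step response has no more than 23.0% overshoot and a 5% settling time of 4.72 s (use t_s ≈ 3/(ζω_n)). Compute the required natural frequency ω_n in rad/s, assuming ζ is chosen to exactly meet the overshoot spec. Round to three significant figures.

ω_n ≈ 1.50 rad/s

From %OS = 100·exp(−πζ/√(1−ζ²)), invert to get ζ = −ln(OS)/√(π² + ln²(OS)) with OS = 0.230.
−ln 0.230 = 1.470, so ζ = 1.470/√(π² + 2.160) = 0.424.
From t_s ≈ 3/(ζω_n): ω_n = 3/(ζ·t_s) = 3/(0.424·4.72) = 1.50 rad/s.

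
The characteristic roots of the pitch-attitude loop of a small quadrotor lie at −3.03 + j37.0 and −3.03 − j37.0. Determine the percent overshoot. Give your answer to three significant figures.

The poles are at −σ ± jω_d with σ = 3.03 and ω_d = 37.0, so ω_n = √(σ²+ω_d²) = 37.1 rad/s and ζ = σ/ω_n = 0.0816.
%OS = 100·exp(−πζ/√(1−ζ²)) = 77.3%.

%OS ≈ 77.3%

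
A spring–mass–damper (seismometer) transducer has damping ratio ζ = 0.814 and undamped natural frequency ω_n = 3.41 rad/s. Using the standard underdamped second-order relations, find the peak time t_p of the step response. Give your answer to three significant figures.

t_p ≈ 1.59 s

The damped frequency is ω_d = ω_n√(1−ζ²) = 3.41·√(1−0.663) = 1.98 rad/s.
Peak time t_p = π/ω_d = π/1.98 = 1.59 s.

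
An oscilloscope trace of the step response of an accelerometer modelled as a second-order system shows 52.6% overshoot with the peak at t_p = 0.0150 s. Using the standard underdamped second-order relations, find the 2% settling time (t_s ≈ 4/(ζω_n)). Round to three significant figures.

ζ from %OS: ζ = |ln 0.526|/√(π²+ln²0.526) = 0.200.
t_p = π/ω_d ⇒ ω_d = 209 rad/s; then ω_n = ω_d/√(1−ζ²) = 214 rad/s.
t_s ≈ 4/(ζω_n) = 4/(0.200·214) = 0.0934 s.

t_s ≈ 0.0934 s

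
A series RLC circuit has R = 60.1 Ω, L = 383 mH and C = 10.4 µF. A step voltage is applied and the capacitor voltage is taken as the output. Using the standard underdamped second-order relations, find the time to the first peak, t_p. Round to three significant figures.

t_p ≈ 0.00635 s

For a series RLC circuit (capacitor voltage as output), ω_n = 1/√(LC) = 1/√(383 mH · 10.4 µF) = 501 rad/s.
ζ = (R/2)·√(C/L) = (60.1/2)·√(10.4 µF/383 mH) = 0.157.
The damped frequency ω_d = ω_n√(1−ζ²) = 495 rad/s. t_p = π/ω_d = 0.00635 s.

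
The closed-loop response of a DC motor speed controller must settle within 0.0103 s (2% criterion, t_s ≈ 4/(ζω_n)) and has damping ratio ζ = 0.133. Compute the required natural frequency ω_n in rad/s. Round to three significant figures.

Rearranging t_s ≈ 4/(ζω_n) gives ω_n = 4/(ζ·t_s) = 4/(0.133 × 0.0103) = 2920 rad/s.

ω_n ≈ 2920 rad/s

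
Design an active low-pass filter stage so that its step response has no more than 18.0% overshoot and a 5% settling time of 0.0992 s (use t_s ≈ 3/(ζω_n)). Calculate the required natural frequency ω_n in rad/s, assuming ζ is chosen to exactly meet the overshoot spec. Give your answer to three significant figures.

ω_n ≈ 63.1 rad/s

From %OS = 100·exp(−πζ/√(1−ζ²)), invert to get ζ = −ln(OS)/√(π² + ln²(OS)) with OS = 0.180.
−ln 0.180 = 1.715, so ζ = 1.715/√(π² + 2.941) = 0.479.
From t_s ≈ 3/(ζω_n): ω_n = 3/(ζ·t_s) = 3/(0.479·0.0992) = 63.1 rad/s.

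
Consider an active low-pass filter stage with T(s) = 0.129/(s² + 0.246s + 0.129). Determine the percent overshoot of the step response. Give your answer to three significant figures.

%OS ≈ 31.8%

ω_n = √0.129 = 0.359 rad/s; ζ = 0.246/(2·0.359) = 0.342.
Overshoot: exp(−π·0.342/√(1−0.342²)) = 0.318, i.e. 31.8%.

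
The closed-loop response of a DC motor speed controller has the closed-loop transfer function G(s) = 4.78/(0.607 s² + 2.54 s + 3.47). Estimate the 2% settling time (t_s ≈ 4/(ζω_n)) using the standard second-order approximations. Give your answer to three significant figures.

Dividing through by 0.607: denominator becomes s² + 4.185 s + 5.717.
So ω_n = √5.717 = 2.39 rad/s and ζ = 4.185/(2·2.39) = 0.875.
t_s ≈ 4/(ζω_n) = 1.91 s.

t_s ≈ 1.91 s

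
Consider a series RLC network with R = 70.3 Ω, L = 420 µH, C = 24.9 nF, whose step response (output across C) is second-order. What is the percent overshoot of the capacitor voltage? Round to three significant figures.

For a series RLC circuit (capacitor voltage as output), ω_n = 1/√(LC) = 1/√(420 µH · 24.9 nF) = 309000 rad/s.
ζ = (R/2)·√(C/L) = (70.3/2)·√(24.9 nF/420 µH) = 0.271.
Overshoot: exp(−π·0.271/√(1−0.271²)) = 0.413, i.e. 41.3%.

%OS ≈ 41.3%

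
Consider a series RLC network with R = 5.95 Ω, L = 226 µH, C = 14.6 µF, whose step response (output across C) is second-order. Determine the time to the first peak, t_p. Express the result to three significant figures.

For a series RLC circuit (capacitor voltage as output), ω_n = 1/√(LC) = 1/√(226 µH · 14.6 µF) = 17400 rad/s.
ζ = (R/2)·√(C/L) = (5.95/2)·√(14.6 µF/226 µH) = 0.756.
The damped frequency ω_d = ω_n√(1−ζ²) = 11400 rad/s. t_p = π/ω_d = 0.000276 s.

t_p ≈ 0.000276 s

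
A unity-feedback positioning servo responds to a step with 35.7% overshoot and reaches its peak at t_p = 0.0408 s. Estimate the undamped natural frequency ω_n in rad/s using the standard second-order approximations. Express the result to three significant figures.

ω_n ≈ 81.0 rad/s

ζ from %OS: ζ = |ln 0.357|/√(π²+ln²0.357) = 0.312.
t_p = π/ω_d ⇒ ω_d = 77.0 rad/s; then ω_n = ω_d/√(1−ζ²) = 81.0 rad/s.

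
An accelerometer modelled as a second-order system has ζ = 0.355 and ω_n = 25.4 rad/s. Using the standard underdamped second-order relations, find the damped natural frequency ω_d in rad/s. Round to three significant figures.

ω_d = ω_n√(1−ζ²) = 25.4·√0.874 = 23.7 rad/s.

ω_d ≈ 23.7 rad/s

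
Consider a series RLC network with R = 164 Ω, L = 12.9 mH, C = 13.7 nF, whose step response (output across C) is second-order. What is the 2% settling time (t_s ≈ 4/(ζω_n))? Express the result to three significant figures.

For a series RLC circuit (capacitor voltage as output), ω_n = 1/√(LC) = 1/√(12.9 mH · 13.7 nF) = 75200 rad/s.
ζ = (R/2)·√(C/L) = (164/2)·√(13.7 nF/12.9 mH) = 0.0845.
t_s ≈ 4/(ζω_n) = 0.000629 s.

t_s ≈ 0.000629 s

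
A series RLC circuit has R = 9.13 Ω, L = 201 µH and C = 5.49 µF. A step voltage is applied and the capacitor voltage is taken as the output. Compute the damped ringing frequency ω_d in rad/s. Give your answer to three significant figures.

ω_d ≈ 19800 rad/s

For a series RLC circuit (capacitor voltage as output), ω_n = 1/√(LC) = 1/√(201 µH · 5.49 µF) = 30100 rad/s.
ζ = (R/2)·√(C/L) = (9.13/2)·√(5.49 µF/201 µH) = 0.754.
ω_d = ω_n√(1−ζ²) = 19800 rad/s.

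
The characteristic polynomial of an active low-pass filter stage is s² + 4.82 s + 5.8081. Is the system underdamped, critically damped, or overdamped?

a² − 4b = 4.82² − 4·5.8081 = 0 (repeated real root); the system is critically damped.

critically damped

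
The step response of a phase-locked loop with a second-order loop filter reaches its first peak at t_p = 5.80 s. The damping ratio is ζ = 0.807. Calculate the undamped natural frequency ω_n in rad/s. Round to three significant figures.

Peak time t_p = π/ω_d, so ω_d = π/t_p = π/5.80 = 0.542 rad/s.
ω_n = ω_d/√(1−ζ²) = 0.542/√0.349 = 0.917 rad/s.

ω_n ≈ 0.917 rad/s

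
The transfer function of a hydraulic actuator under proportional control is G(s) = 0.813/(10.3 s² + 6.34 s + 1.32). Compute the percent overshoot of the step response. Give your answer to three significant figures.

Dividing through by 10.3: denominator becomes s² + 0.6155 s + 0.1282.
So ω_n = √0.1282 = 0.358 rad/s and ζ = 0.6155/(2·0.358) = 0.860.
%OS = 100·exp(−πζ/√(1−ζ²)) = 0.505%.

%OS ≈ 0.505%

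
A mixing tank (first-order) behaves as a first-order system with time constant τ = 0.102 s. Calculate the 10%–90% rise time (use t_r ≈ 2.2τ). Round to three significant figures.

t_r ≈ 0.224 s

t_r ≈ 2.2τ = 0.224 s.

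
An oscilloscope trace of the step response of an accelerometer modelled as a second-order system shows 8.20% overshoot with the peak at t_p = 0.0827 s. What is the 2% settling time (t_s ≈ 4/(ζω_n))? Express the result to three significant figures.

From the overshoot, ζ = −ln(OS)/√(π²+ln²(OS)) = 0.623.
From t_p = π/ω_d, ω_d = π/0.0827 = 38.0 rad/s, so ω_n = ω_d/√(1−ζ²) = 48.6 rad/s.
t_s ≈ 4/(ζω_n) = 4/(0.623·48.6) = 0.132 s.

t_s ≈ 0.132 s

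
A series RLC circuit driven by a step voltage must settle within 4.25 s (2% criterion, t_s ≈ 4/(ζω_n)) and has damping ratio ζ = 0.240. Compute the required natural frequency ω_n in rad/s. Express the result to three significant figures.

ω_n ≈ 3.92 rad/s

Rearranging t_s ≈ 4/(ζω_n) gives ω_n = 4/(ζ·t_s) = 4/(0.240 × 4.25) = 3.92 rad/s.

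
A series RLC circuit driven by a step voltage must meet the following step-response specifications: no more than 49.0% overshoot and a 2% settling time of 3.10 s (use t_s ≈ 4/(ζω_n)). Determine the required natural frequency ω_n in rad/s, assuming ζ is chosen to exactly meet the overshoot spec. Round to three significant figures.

ω_n ≈ 5.83 rad/s

From %OS = 100·exp(−πζ/√(1−ζ²)), invert to get ζ = −ln(OS)/√(π² + ln²(OS)) with OS = 0.490.
−ln 0.490 = 0.7133, so ζ = 0.7133/√(π² + 0.5089) = 0.221.
From t_s ≈ 4/(ζω_n): ω_n = 4/(ζ·t_s) = 4/(0.221·3.10) = 5.83 rad/s.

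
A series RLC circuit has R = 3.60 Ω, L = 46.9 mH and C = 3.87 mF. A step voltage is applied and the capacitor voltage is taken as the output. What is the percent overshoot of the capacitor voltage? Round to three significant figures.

For a series RLC circuit (capacitor voltage as output), ω_n = 1/√(LC) = 1/√(46.9 mH · 3.87 mF) = 74.2 rad/s.
ζ = (R/2)·√(C/L) = (3.60/2)·√(3.87 mF/46.9 mH) = 0.517.
Overshoot: exp(−π·0.517/√(1−0.517²)) = 0.150, i.e. 15.0%.

%OS ≈ 15.0%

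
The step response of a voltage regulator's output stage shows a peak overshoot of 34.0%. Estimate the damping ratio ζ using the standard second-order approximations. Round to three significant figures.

ζ = −ln(OS)/√(π² + (ln OS)²). With OS = 0.340, ln OS = −1.079 and ζ = 1.079/3.322 = 0.325.

ζ ≈ 0.325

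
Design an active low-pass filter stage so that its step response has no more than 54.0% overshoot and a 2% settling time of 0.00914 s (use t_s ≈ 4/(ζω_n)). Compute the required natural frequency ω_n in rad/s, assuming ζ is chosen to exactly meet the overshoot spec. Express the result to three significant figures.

ζ = −ln(OS)/√(π² + (ln OS)²). With OS = 0.540, ln OS = −0.6162 and ζ = 0.6162/3.201 = 0.192.
Then ω_n = 4/(ζ t_s) = 4/(0.192 × 0.00914) = 2270 rad/s.

ω_n ≈ 2270 rad/s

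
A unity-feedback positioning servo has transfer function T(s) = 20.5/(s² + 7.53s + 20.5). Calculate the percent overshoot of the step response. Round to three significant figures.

%OS ≈ 0.907%

Comparing the denominator to s² + 2ζω_n s + ω_n²: ω_n = √20.5 = 4.53 rad/s, and 2ζω_n = 7.53 so ζ = 7.53/(2·4.53) = 0.832.
%OS = 100 e^{−πζ/√(1−ζ²)} with ζ = 0.832 gives 0.907%.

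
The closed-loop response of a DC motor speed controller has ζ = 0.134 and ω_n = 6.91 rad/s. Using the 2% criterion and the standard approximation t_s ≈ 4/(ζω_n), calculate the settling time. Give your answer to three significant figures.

t_s ≈ 4.32 s

t_s ≈ 4/(ζω_n) = 4/(0.134 × 6.91) = 4.32 s.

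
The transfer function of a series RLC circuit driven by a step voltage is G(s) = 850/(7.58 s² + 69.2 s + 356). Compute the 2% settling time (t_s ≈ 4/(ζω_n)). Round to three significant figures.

Dividing through by 7.58: denominator becomes s² + 9.129 s + 46.97.
So ω_n = √46.97 = 6.85 rad/s and ζ = 9.129/(2·6.85) = 0.666.
t_s ≈ 4/(ζω_n) = 0.876 s.

t_s ≈ 0.876 s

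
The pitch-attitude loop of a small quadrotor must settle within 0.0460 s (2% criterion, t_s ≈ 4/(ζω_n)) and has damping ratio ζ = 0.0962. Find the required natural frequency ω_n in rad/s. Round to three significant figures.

Rearranging t_s ≈ 4/(ζω_n) gives ω_n = 4/(ζ·t_s) = 4/(0.0962 × 0.0460) = 904 rad/s.

ω_n ≈ 904 rad/s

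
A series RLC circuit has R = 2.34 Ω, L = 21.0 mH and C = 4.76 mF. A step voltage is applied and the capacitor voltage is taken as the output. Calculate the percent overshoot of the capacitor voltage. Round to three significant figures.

For a series RLC circuit (capacitor voltage as output), ω_n = 1/√(LC) = 1/√(21.0 mH · 4.76 mF) = 100 rad/s.
ζ = (R/2)·√(C/L) = (2.34/2)·√(4.76 mF/21.0 mH) = 0.557.
%OS = 100 e^{−πζ/√(1−ζ²)} with ζ = 0.557 gives 12.2%.

%OS ≈ 12.2%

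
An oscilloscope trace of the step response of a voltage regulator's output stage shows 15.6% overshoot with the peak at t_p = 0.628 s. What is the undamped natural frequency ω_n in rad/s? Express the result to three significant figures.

ω_n ≈ 5.81 rad/s

From the overshoot, ζ = −ln(OS)/√(π²+ln²(OS)) = 0.509.
t_p = π/ω_d ⇒ ω_d = 5.00 rad/s; then ω_n = ω_d/√(1−ζ²) = 5.81 rad/s.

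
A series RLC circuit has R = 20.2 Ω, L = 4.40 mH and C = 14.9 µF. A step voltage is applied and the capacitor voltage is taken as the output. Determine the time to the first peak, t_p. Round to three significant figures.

For a series RLC circuit (capacitor voltage as output), ω_n = 1/√(LC) = 1/√(4.40 mH · 14.9 µF) = 3910 rad/s.
ζ = (R/2)·√(C/L) = (20.2/2)·√(14.9 µF/4.40 mH) = 0.588.
ω_d = ω_n√(1−ζ²) = 3160 rad/s. t_p = π/ω_d = 0.000994 s.

t_p ≈ 0.000994 s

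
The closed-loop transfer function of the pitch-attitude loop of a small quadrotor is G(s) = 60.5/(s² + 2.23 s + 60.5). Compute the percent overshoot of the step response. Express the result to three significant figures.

%OS ≈ 63.4%

Comparing the denominator to s² + 2ζω_n s + ω_n²: ω_n = √60.5 = 7.78 rad/s, and 2ζω_n = 2.23 so ζ = 2.23/(2·7.78) = 0.143.
%OS = 100·exp(−πζ/√(1−ζ²)) = 63.4%.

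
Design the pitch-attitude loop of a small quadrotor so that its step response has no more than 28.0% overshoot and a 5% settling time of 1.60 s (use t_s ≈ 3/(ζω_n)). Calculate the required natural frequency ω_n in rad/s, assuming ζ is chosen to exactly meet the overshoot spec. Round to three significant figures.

ω_n ≈ 4.99 rad/s

ζ = −ln(OS)/√(π² + (ln OS)²). With OS = 0.280, ln OS = −1.273 and ζ = 1.273/3.390 = 0.376.
Then ω_n = 3/(ζ t_s) = 3/(0.376 × 1.60) = 4.99 rad/s.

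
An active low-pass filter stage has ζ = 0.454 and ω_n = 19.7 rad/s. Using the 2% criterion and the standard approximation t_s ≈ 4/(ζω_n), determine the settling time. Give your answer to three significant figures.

t_s ≈ 4/(ζω_n) = 4/(0.454 × 19.7) = 0.447 s.

t_s ≈ 0.447 s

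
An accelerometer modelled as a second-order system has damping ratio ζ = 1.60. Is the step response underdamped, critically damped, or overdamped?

Since ζ = 1.60 > 1, the system is overdamped.

overdamped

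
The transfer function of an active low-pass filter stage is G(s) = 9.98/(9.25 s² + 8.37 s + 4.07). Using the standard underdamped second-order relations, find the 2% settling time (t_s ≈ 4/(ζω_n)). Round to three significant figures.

t_s ≈ 8.84 s

Dividing through by 9.25: denominator becomes s² + 0.9049 s + 0.4400.
So ω_n = √0.4400 = 0.663 rad/s and ζ = 0.9049/(2·0.663) = 0.682.
t_s ≈ 4/(ζω_n) = 8.84 s.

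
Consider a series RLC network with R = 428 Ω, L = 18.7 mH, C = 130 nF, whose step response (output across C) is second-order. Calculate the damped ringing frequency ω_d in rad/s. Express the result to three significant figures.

For a series RLC circuit (capacitor voltage as output), ω_n = 1/√(LC) = 1/√(18.7 mH · 130 nF) = 20300 rad/s.
ζ = (R/2)·√(C/L) = (428/2)·√(130 nF/18.7 mH) = 0.564.
ω_d = ω_n√(1−ζ²) = 16700 rad/s.

ω_d ≈ 16700 rad/s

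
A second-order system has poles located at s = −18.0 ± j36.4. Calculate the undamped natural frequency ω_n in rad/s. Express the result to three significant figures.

|pole| = ω_n = √(18.0² + 36.4²) = 40.6 rad/s; ζ = cos θ = σ/ω_n = 0.443.

ω_n ≈ 40.6 rad/s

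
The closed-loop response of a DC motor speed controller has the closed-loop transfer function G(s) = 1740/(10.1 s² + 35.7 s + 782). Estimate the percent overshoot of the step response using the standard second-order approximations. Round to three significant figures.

Dividing through by 10.1: denominator becomes s² + 3.535 s + 77.43.
So ω_n = √77.43 = 8.80 rad/s and ζ = 3.535/(2·8.80) = 0.201.
Overshoot: exp(−π·0.201/√(1−0.201²)) = 0.525, i.e. 52.5%.

%OS ≈ 52.5%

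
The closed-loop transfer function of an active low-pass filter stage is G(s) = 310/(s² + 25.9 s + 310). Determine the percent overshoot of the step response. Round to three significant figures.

%OS ≈ 3.30%

ω_n = √310 = 17.6 rad/s; ζ = 25.9/(2·17.6) = 0.736.
%OS = 100 e^{−πζ/√(1−ζ²)} with ζ = 0.736 gives 3.30%.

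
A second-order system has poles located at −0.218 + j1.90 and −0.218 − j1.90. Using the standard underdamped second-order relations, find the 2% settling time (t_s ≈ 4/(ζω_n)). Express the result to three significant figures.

For poles at −σ ± jω_d, ζω_n = σ = 0.218, so t_s ≈ 4/σ = 18.3 s.

t_s ≈ 18.3 s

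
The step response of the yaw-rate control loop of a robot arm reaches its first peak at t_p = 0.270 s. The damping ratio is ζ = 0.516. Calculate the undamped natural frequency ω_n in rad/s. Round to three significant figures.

ω_n ≈ 13.6 rad/s

Peak time t_p = π/ω_d, so ω_d = π/t_p = π/0.270 = 11.6 rad/s.
ω_n = ω_d/√(1−ζ²) = 11.6/√0.734 = 13.6 rad/s.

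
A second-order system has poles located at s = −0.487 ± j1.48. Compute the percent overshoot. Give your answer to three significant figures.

%OS ≈ 35.6%

The poles are at −σ ± jω_d with σ = 0.487 and ω_d = 1.48, so ω_n = √(σ²+ω_d²) = 1.56 rad/s and ζ = σ/ω_n = 0.313.
%OS = 100·exp(−πζ/√(1−ζ²)) = 35.6%.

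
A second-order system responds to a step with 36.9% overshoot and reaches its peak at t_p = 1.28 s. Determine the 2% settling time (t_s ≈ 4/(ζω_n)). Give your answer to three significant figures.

t_s ≈ 5.14 s

ζ from %OS: ζ = |ln 0.369|/√(π²+ln²0.369) = 0.302.
t_p = π/ω_d ⇒ ω_d = 2.45 rad/s; then ω_n = ω_d/√(1−ζ²) = 2.57 rad/s.
t_s ≈ 4/(ζω_n) = 4/(0.302·2.57) = 5.14 s.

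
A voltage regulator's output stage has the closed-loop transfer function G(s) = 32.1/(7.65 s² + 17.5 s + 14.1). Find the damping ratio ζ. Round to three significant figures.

Dividing through by 7.65: denominator becomes s² + 2.288 s + 1.843.
So ω_n = √1.843 = 1.36 rad/s and ζ = 2.288/(2·1.36) = 0.842.

ζ ≈ 0.842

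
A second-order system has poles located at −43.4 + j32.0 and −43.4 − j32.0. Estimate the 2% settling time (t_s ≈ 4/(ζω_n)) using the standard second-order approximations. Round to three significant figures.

For poles at −σ ± jω_d, ζω_n = σ = 43.4, so t_s ≈ 4/σ = 0.0922 s.

t_s ≈ 0.0922 s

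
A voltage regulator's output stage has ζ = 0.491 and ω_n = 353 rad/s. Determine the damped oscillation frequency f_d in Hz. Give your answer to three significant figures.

f_d ≈ 48.9 Hz

ω_d = ω_n√(1−ζ²) = 353·√0.759 = 308 rad/s.
f_d = ω_d/(2π) = 48.9 Hz.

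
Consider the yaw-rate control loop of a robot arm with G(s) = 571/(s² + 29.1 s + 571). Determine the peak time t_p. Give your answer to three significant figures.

t_p ≈ 0.166 s

Matching coefficients with s² + 2ζω_n s + ω_n² gives ω_n² = 571 ⇒ ω_n = 23.9 rad/s, and ζ = 29.1/(2ω_n) = 0.609.
ω_d = ω_n√(1−ζ²) = 19.0 rad/s. Then t_p = π/ω_d = 0.166 s.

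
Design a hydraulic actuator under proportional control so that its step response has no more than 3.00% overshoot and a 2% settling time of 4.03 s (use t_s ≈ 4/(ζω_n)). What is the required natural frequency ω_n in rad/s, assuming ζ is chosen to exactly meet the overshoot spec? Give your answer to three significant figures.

ζ = −ln(OS)/√(π² + (ln OS)²). With OS = 0.0300, ln OS = −3.507 and ζ = 3.507/4.708 = 0.745.
From t_s ≈ 4/(ζω_n): ω_n = 4/(ζ·t_s) = 4/(0.745·4.03) = 1.33 rad/s.

ω_n ≈ 1.33 rad/s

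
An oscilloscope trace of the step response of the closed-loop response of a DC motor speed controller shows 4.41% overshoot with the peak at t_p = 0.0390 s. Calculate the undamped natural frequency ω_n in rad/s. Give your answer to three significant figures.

ζ from %OS: ζ = |ln 0.0441|/√(π²+ln²0.0441) = 0.705.
t_p = π/ω_d ⇒ ω_d = 80.6 rad/s; then ω_n = ω_d/√(1−ζ²) = 114 rad/s.

ω_n ≈ 114 rad/s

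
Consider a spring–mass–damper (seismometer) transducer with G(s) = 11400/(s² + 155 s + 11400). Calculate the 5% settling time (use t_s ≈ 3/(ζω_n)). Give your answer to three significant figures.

Matching coefficients with s² + 2ζω_n s + ω_n² gives ω_n² = 11400 ⇒ ω_n = 107 rad/s, and ζ = 155/(2ω_n) = 0.726.
t_s ≈ 3/(ζω_n) = 3/(0.726·107) = 0.0387 s.

t_s ≈ 0.0387 s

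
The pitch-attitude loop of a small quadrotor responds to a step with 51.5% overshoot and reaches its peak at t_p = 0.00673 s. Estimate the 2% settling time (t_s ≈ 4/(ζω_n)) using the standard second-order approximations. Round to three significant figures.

t_s ≈ 0.0406 s

From the overshoot, ζ = −ln(OS)/√(π²+ln²(OS)) = 0.207.
From t_p = π/ω_d, ω_d = π/0.00673 = 467 rad/s, so ω_n = ω_d/√(1−ζ²) = 477 rad/s.
t_s ≈ 4/(ζω_n) = 4/(0.207·477) = 0.0406 s.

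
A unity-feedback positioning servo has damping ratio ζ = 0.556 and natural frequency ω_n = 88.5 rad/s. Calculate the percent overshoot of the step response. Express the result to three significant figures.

%OS ≈ 12.2%

For an underdamped second-order system, %OS = 100·exp(−πζ/√(1−ζ²)).
πζ/√(1−ζ²) = π·0.556/√(1−0.309) = 2.101, so %OS = 100·e^(−2.101) = 12.2%.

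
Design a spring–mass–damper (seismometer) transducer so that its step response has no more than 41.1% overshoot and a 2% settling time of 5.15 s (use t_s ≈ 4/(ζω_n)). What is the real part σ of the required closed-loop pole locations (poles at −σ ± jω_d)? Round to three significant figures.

The settling-time spec alone fixes σ = ζω_n = 4/t_s = 4/5.15 = 0.777.
(Overshoot then fixes ζ = 0.272 and hence ω_d = σ·√(1−ζ²)/ζ = 2.74 rad/s.)

σ ≈ 0.777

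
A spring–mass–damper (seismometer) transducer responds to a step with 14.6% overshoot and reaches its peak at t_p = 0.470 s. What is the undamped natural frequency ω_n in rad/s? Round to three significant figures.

ω_n ≈ 7.84 rad/s

ζ from %OS: ζ = |ln 0.146|/√(π²+ln²0.146) = 0.522.
From t_p = π/ω_d, ω_d = π/0.470 = 6.68 rad/s, so ω_n = ω_d/√(1−ζ²) = 7.84 rad/s.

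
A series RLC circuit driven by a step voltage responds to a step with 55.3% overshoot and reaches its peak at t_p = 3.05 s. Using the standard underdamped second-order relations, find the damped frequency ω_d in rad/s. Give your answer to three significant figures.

t_p = π/ω_d, so ω_d = π/3.05 = 1.03 rad/s.

ω_d ≈ 1.03 rad/s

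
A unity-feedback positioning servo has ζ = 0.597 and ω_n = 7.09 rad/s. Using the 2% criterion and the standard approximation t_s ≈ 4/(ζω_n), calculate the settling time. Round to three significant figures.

t_s ≈ 0.945 s

t_s ≈ 4/(ζω_n) = 4/(0.597 × 7.09) = 0.945 s.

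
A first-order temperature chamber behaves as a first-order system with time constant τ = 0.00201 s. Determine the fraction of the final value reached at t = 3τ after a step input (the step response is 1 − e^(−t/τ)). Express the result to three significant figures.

y(t)/y_∞ = 1 − e^(−t/τ) = 1 − e^(−3) = 1 − e^(−3.00) = 0.950.

y/y_∞ ≈ 0.950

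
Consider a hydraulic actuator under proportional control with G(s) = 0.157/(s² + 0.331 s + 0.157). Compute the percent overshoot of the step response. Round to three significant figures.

ω_n = √0.157 = 0.396 rad/s; ζ = 0.331/(2·0.396) = 0.418.
%OS = 100·exp(−πζ/√(1−ζ²)) = 23.6%.

%OS ≈ 23.6%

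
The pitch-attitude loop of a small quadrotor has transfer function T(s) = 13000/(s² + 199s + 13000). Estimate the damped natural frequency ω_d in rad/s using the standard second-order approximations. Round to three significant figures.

ω_n = √13000 = 114 rad/s; ζ = 199/(2·114) = 0.873.
ω_d = 114·√(1 − 0.873²) = 55.7 rad/s.

ω_d ≈ 55.7 rad/s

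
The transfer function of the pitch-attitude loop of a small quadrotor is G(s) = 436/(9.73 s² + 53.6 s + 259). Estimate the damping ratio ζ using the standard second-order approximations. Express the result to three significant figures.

ζ ≈ 0.534

Dividing through by 9.73: denominator becomes s² + 5.509 s + 26.62.
So ω_n = √26.62 = 5.16 rad/s and ζ = 5.509/(2·5.16) = 0.534.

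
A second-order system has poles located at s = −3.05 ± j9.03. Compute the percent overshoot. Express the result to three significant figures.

The poles are at −σ ± jω_d with σ = 3.05 and ω_d = 9.03, so ω_n = √(σ²+ω_d²) = 9.53 rad/s and ζ = σ/ω_n = 0.320.
%OS = 100·exp(−πζ/√(1−ζ²)) = 34.6%.

%OS ≈ 34.6%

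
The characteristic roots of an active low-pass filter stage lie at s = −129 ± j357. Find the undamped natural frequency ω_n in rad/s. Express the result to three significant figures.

ω_n ≈ 380 rad/s

The poles are at −σ ± jω_d with σ = 129 and ω_d = 357, so ω_n = √(σ²+ω_d²) = 380 rad/s and ζ = σ/ω_n = 0.340.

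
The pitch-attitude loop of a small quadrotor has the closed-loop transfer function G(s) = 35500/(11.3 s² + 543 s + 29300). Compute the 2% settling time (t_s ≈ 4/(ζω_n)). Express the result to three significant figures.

Dividing through by 11.3: denominator becomes s² + 48.05 s + 2593.
So ω_n = √2593 = 50.9 rad/s and ζ = 48.05/(2·50.9) = 0.472.
t_s ≈ 4/(ζω_n) = 0.166 s.

t_s ≈ 0.166 s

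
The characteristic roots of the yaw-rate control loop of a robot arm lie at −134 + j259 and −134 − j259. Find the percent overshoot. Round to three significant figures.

With σ = 134, ω_d = 259: ω_n = √(σ²+ω_d²) = 292 rad/s, ζ = σ/ω_n = 0.460.
%OS = 100 e^{−πζ/√(1−ζ²)} with ζ = 0.460 gives 19.7%.

%OS ≈ 19.7%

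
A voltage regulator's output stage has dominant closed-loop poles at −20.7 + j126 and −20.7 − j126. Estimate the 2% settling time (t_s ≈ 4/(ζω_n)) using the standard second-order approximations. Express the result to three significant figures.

t_s ≈ 0.193 s

For poles at −σ ± jω_d, ζω_n = σ = 20.7, so t_s ≈ 4/σ = 0.193 s.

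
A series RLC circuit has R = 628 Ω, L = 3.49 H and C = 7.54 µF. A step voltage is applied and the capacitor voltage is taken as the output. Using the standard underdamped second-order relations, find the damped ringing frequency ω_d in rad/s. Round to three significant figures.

For a series RLC circuit (capacitor voltage as output), ω_n = 1/√(LC) = 1/√(3.49 H · 7.54 µF) = 195 rad/s.
ζ = (R/2)·√(C/L) = (628/2)·√(7.54 µF/3.49 H) = 0.462.
ω_d = ω_n√(1−ζ²) = 173 rad/s.

ω_d ≈ 173 rad/s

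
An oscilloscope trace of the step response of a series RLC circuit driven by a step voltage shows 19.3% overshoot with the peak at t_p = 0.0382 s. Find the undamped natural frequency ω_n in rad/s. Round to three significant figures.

The overshoot fixes ζ = −ln(OS)/√(π²+ln²(OS)) = 0.464.
From t_p = π/ω_d, ω_d = π/0.0382 = 82.2 rad/s, so ω_n = ω_d/√(1−ζ²) = 92.8 rad/s.

ω_n ≈ 92.8 rad/s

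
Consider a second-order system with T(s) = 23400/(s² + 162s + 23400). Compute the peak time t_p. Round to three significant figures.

t_p ≈ 0.0242 s

Comparing the denominator to s² + 2ζω_n s + ω_n²: ω_n = √23400 = 153 rad/s, and 2ζω_n = 162 so ζ = 162/(2·153) = 0.530.
The damped frequency ω_d = ω_n√(1−ζ²) = 130 rad/s. Then t_p = π/ω_d = 0.0242 s.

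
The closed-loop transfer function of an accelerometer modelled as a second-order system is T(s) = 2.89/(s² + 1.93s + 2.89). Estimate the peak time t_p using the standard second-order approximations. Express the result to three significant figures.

t_p ≈ 2.24 s

Matching coefficients with s² + 2ζω_n s + ω_n² gives ω_n² = 2.89 ⇒ ω_n = 1.70 rad/s, and ζ = 1.93/(2ω_n) = 0.568.
ω_d = 1.70·√(1 − 0.568²) = 1.40 rad/s. Then t_p = π/ω_d = 2.24 s.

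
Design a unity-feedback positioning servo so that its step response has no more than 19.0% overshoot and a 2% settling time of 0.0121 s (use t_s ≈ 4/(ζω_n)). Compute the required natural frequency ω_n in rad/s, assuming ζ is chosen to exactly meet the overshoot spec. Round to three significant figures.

ω_n ≈ 707 rad/s

From %OS = 100·exp(−πζ/√(1−ζ²)), invert to get ζ = −ln(OS)/√(π² + ln²(OS)) with OS = 0.190.
−ln 0.190 = 1.661, so ζ = 1.661/√(π² + 2.758) = 0.467.
From t_s ≈ 4/(ζω_n): ω_n = 4/(ζ·t_s) = 4/(0.467·0.0121) = 707 rad/s.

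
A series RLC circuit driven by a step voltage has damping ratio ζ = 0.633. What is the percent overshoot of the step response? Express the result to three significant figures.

%OS ≈ 7.66%

For an underdamped second-order system, %OS = 100·exp(−πζ/√(1−ζ²)).
πζ/√(1−ζ²) = π·0.633/√(1−0.401) = 2.569, so %OS = 100·e^(−2.569) = 7.66%.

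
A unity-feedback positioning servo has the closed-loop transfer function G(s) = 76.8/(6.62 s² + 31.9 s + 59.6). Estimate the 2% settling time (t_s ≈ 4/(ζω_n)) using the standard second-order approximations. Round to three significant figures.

Dividing through by 6.62: denominator becomes s² + 4.819 s + 9.003.
So ω_n = √9.003 = 3.00 rad/s and ζ = 4.819/(2·3.00) = 0.803.
t_s ≈ 4/(ζω_n) = 1.66 s.

t_s ≈ 1.66 s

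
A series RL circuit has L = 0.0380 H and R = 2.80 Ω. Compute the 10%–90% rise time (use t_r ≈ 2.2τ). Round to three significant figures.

τ = L/R = 0.0380/2.80 = 0.0136 s.
t_r ≈ 2.2τ = 0.0299 s.

t_r ≈ 0.0299 s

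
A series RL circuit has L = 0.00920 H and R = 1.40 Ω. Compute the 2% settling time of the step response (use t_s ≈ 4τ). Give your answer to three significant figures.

t_s ≈ 0.0263 s

τ = L/R = 0.00920/1.40 = 0.00657 s.
t_s ≈ 4τ = 0.0263 s.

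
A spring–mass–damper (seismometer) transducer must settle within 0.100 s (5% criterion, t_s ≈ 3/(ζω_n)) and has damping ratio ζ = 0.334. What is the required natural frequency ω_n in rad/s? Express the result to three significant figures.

ω_n ≈ 89.8 rad/s

Rearranging t_s ≈ 3/(ζω_n) gives ω_n = 3/(ζ·t_s) = 3/(0.334 × 0.100) = 89.8 rad/s.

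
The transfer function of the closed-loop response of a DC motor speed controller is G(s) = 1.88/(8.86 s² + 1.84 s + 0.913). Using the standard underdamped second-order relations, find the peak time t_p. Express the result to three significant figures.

t_p ≈ 10.3 s

Dividing through by 8.86: denominator becomes s² + 0.2077 s + 0.1030.
So ω_n = √0.1030 = 0.321 rad/s and ζ = 0.2077/(2·0.321) = 0.323.
ω_d = ω_n√(1−ζ²) = 0.304 rad/s. t_p = π/ω_d = 10.3 s.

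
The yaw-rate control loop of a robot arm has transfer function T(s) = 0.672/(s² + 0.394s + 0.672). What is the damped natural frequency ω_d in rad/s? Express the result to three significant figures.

ω_d ≈ 0.796 rad/s

ω_n = √0.672 = 0.820 rad/s; ζ = 0.394/(2·0.820) = 0.240.
The damped frequency ω_d = ω_n√(1−ζ²) = 0.796 rad/s.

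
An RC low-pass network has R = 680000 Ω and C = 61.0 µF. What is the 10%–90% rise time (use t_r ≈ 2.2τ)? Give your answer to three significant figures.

t_r ≈ 91.3 s

τ = RC = 680000 × 61.0 µF = 41.5 s.
t_r ≈ 2.2τ = 91.3 s.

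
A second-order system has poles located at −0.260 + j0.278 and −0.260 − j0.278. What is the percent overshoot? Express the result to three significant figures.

With σ = 0.260, ω_d = 0.278: ω_n = √(σ²+ω_d²) = 0.381 rad/s, ζ = σ/ω_n = 0.683.
%OS = 100·exp(−πζ/√(1−ζ²)) = 5.30%.

%OS ≈ 5.30%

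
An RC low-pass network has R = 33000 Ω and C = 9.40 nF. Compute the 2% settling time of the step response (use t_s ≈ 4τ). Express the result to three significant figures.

t_s ≈ 0.00124 s

τ = RC = 33000 × 9.40 nF = 0.000310 s.
t_s ≈ 4τ = 0.00124 s.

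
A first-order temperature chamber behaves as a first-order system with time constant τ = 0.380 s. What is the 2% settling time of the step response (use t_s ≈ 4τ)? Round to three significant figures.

t_s ≈ 4τ = 1.52 s.

t_s ≈ 1.52 s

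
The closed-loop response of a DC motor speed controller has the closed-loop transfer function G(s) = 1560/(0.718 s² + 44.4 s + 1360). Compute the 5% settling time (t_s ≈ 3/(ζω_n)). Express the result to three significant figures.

t_s ≈ 0.0970 s

Dividing through by 0.718: denominator becomes s² + 61.84 s + 1894.
So ω_n = √1894 = 43.5 rad/s and ζ = 61.84/(2·43.5) = 0.710.
t_s ≈ 3/(ζω_n) = 0.0970 s.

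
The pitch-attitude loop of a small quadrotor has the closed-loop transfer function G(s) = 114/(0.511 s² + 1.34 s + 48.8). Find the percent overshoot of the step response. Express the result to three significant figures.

Dividing through by 0.511: denominator becomes s² + 2.622 s + 95.50.
So ω_n = √95.50 = 9.77 rad/s and ζ = 2.622/(2·9.77) = 0.134.
%OS = 100·exp(−πζ/√(1−ζ²)) = 65.4%.

%OS ≈ 65.4%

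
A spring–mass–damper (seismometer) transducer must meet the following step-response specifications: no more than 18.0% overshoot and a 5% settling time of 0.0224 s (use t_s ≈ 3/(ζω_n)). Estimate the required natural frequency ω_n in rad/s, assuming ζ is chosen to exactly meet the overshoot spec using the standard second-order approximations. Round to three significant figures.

Inverting the overshoot relation: ζ = |ln 0.180|/√(π² + ln²0.180) = 0.479.
Then ω_n = 3/(ζ t_s) = 3/(0.479 × 0.0224) = 280 rad/s.

ω_n ≈ 280 rad/s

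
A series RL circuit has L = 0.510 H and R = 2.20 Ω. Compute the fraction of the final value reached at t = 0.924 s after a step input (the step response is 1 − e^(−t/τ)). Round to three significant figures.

y/y_∞ ≈ 0.981

τ = L/R = 0.510/2.20 = 0.232 s.
y(t)/y_∞ = 1 − e^(−t/τ) = 1 − e^(−0.924/0.232) = 1 − e^(−3.99) = 0.981.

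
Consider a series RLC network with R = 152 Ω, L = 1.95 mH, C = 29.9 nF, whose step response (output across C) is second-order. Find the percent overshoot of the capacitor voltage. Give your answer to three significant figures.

%OS ≈ 37.6%

For a series RLC circuit (capacitor voltage as output), ω_n = 1/√(LC) = 1/√(1.95 mH · 29.9 nF) = 131000 rad/s.
ζ = (R/2)·√(C/L) = (152/2)·√(29.9 nF/1.95 mH) = 0.298.
%OS = 100·exp(−πζ/√(1−ζ²)) = 37.6%.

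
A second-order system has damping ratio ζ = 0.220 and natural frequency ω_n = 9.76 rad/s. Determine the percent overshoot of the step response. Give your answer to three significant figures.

%OS ≈ 49.2%

For an underdamped second-order system, %OS = 100·exp(−πζ/√(1−ζ²)).
πζ/√(1−ζ²) = π·0.220/√(1−0.0484) = 0.7085, so %OS = 100·e^(−0.7085) = 49.2%.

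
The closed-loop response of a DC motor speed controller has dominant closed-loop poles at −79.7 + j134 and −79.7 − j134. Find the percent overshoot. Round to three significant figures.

With σ = 79.7, ω_d = 134: ω_n = √(σ²+ω_d²) = 156 rad/s, ζ = σ/ω_n = 0.511.
%OS = 100 e^{−πζ/√(1−ζ²)} with ζ = 0.511 gives 15.4%.

%OS ≈ 15.4%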